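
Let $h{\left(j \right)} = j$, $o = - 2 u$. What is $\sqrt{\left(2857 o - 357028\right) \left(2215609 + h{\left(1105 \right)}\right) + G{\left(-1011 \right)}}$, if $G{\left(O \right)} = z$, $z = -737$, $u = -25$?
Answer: $i \sqrt{474771371829} \approx 6.8904 \cdot 10^{5} i$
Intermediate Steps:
$o = 50$ ($o = \left(-2\right) \left(-25\right) = 50$)
$G{\left(O \right)} = -737$
$\sqrt{\left(2857 o - 357028\right) \left(2215609 + h{\left(1105 \right)}\right) + G{\left(-1011 \right)}} = \sqrt{\left(2857 \cdot 50 - 357028\right) \left(2215609 + 1105\right) - 737} = \sqrt{\left(142850 - 357028\right) 2216714 - 737} = \sqrt{\left(-214178\right) 2216714 - 737} = \sqrt{-474771371092 - 737} = \sqrt{-474771371829} = i \sqrt{474771371829}$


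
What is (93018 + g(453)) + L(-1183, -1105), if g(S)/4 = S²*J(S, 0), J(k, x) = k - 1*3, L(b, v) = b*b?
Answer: 370868707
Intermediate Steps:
L(b, v) = b²
J(k, x) = -3 + k (J(k, x) = k - 3 = -3 + k)
g(S) = 4*S²*(-3 + S) (g(S) = 4*(S²*(-3 + S)) = 4*S²*(-3 + S))
(93018 + g(453)) + L(-1183, -1105) = (93018 + 4*453²*(-3 + 453)) + (-1183)² = (93018 + 4*205209*450) + 1399489 = (93018 + 369376200) + 1399489 = 369469218 + 1399489 = 370868707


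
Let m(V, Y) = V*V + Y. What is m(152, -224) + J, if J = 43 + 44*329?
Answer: 37399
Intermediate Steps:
J = 14519 (J = 43 + 14476 = 14519)
m(V, Y) = Y + V² (m(V, Y) = V² + Y = Y + V²)
m(152, -224) + J = (-224 + 152²) + 14519 = (-224 + 23104) + 14519 = 22880 + 14519 = 37399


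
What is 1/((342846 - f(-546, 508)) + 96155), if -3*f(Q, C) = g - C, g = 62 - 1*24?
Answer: 3/1316533 ≈ 2.2787e-6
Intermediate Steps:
g = 38 (g = 62 - 24 = 38)
f(Q, C) = -38/3 + C/3 (f(Q, C) = -(38 - C)/3 = -38/3 + C/3)
1/((342846 - f(-546, 508)) + 96155) = 1/((342846 - (-38/3 + (⅓)*508)) + 96155) = 1/((342846 - (-38/3 + 508/3)) + 96155) = 1/((342846 - 1*470/3) + 96155) = 1/((342846 - 470/3) + 96155) = 1/(1028068/3 + 96155) = 1/(1316533/3) = 3/1316533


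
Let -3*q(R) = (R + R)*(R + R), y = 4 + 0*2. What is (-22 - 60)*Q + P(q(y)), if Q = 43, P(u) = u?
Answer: -10642/3 ≈ -3547.3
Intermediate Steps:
y = 4 (y = 4 + 0 = 4)
q(R) = -4*R²/3 (q(R) = -(R + R)*(R + R)/3 = -2*R*2*R/3 = -4*R²/3)
(-22 - 60)*Q + P(q(y)) = (-22 - 60)*43 - 4/3*4² = -82*43 - 4/3*16 = -3526 - 64/3 = -10642/3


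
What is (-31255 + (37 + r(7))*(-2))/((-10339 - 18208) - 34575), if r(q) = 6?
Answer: 31341/63122 ≈ 0.49651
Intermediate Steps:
(-31255 + (37 + r(7))*(-2))/((-10339 - 18208) - 34575) = (-31255 + (37 + 6)*(-2))/((-10339 - 18208) - 34575) = (-31255 + 43*(-2))/(-28547 - 34575) = (-31255 - 86)/(-63122) = -31341*(-1/63122) = 31341/63122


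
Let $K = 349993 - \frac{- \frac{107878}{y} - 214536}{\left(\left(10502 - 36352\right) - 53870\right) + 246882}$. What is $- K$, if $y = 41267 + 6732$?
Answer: $- \frac{1404108612829738}{4011804419} \approx -3.4999 \cdot 10^{5}$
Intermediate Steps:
$y = 47999$
$K = \frac{1404108612829738}{4011804419}$ ($K = 349993 - \frac{- \frac{107878}{47999} - 214536}{\left(\left(10502 - 36352\right) - 53870\right) + 246882} = 349993 - \frac{\left(-107878\right) \frac{1}{47999} - 214536}{\left(-25850 - 53870\right) + 246882} = 349993 - \frac{- \frac{107878}{47999} - 214536}{-79720 + 246882} = 349993 - - \frac{10297621342}{47999 \cdot 167162} = 349993 - \left(- \frac{10297621342}{47999}\right) \frac{1}{167162} = 349993 - - \frac{5148810671}{4011804419} = 349993 + \frac{5148810671}{4011804419} = \frac{1404108612829738}{4011804419} \approx 3.4999 \cdot 10^{5}$)
$- K = \left(-1\right) \frac{1404108612829738}{4011804419} = - \frac{1404108612829738}{4011804419}$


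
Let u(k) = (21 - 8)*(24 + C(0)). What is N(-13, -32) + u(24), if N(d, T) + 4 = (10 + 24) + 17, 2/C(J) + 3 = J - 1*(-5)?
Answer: 372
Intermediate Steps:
C(J) = 2/(2 + J) (C(J) = 2/(-3 + (J - 1*(-5))) = 2/(-3 + (J + 5)) = 2/(-3 + (5 + J)) = 2/(2 + J))
N(d, T) = 47 (N(d, T) = -4 + ((10 + 24) + 17) = -4 + (34 + 17) = -4 + 51 = 47)
u(k) = 325 (u(k) = (21 - 8)*(24 + 2/(2 + 0)) = 13*(24 + 2/2) = 13*(24 + 2*(½)) = 13*(24 + 1) = 13*25 = 325)
N(-13, -32) + u(24) = 47 + 325 = 372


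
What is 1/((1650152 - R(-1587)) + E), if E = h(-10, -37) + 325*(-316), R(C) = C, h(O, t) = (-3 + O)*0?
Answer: 1/1549039 ≈ 6.4556e-7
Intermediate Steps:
h(O, t) = 0
E = -102700 (E = 0 + 325*(-316) = 0 - 102700 = -102700)
1/((1650152 - R(-1587)) + E) = 1/((1650152 - 1*(-1587)) - 102700) = 1/((1650152 + 1587) - 102700) = 1/(1651739 - 102700) = 1/1549039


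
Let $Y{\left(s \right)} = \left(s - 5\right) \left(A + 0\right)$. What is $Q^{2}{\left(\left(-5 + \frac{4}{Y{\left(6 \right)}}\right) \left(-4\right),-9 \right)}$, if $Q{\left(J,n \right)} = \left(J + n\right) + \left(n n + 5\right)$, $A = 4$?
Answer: $8649$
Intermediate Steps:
$Y{\left(s \right)} = -20 + 4 s$ ($Y{\left(s \right)} = \left(s - 5\right) \left(4 + 0\right) = \left(-5 + s\right) 4 = -20 + 4 s$)
$Q{\left(J,n \right)} = 5 + J + n + n^{2}$ ($Q{\left(J,n \right)} = \left(J + n\right) + \left(n^{2} + 5\right) = \left(J + n\right) + \left(5 + n^{2}\right) = 5 + J + n + n^{2}$)
$Q^{2}{\left(\left(-5 + \frac{4}{Y{\left(6 \right)}}\right) \left(-4\right),-9 \right)} = \left(5 + \left(-5 + \frac{4}{-20 + 4 \cdot 6}\right) \left(-4\right) - 9 + \left(-9\right)^{2}\right)^{2} = \left(5 + \left(-5 + \frac{4}{-20 + 24}\right) \left(-4\right) - 9 + 81\right)^{2} = \left(5 + \left(-5 + \frac{4}{4}\right) \left(-4\right) - 9 + 81\right)^{2} = \left(5 + \left(-5 + 4 \cdot \frac{1}{4}\right) \left(-4\right) - 9 + 81\right)^{2} = \left(5 + \left(-5 + 1\right) \left(-4\right) - 9 + 81\right)^{2} = \left(5 - -16 - 9 + 81\right)^{2} = \left(5 + 16 - 9 + 81\right)^{2} = 93^{2} = 8649$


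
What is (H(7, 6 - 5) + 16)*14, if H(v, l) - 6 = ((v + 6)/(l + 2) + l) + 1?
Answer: 1190/3 ≈ 396.67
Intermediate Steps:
H(v, l) = 7 + l + (6 + v)/(2 + l) (H(v, l) = 6 + (((v + 6)/(l + 2) + l) + 1) = 6 + (((6 + v)/(2 + l) + l) + 1) = 6 + ((l + (6 + v)/(2 + l)) + 1) = 6 + (1 + l + (6 + v)/(2 + l)) = 7 + l + (6 + v)/(2 + l))
(H(7, 6 - 5) + 16)*14 = ((20 + 7 + (6 - 5)² + 9*(6 - 5))/(2 + (6 - 5)) + 16)*14 = ((20 + 7 + 1² + 9*1)/(2 + 1) + 16)*14 = ((20 + 7 + 1 + 9)/3 + 16)*14 = ((⅓)*37 + 16)*14 = (37/3 + 16)*14 = (85/3)*14 = 1190/3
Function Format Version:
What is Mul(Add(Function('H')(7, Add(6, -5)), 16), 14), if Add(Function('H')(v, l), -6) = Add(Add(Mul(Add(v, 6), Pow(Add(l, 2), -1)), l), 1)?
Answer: Rational(1190, 3) ≈ 396.67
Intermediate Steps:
Function('H')(v, l) = Add(7, l, Mul(Pow(Add(2, l), -1), Add(6, v))) (Function('H')(v, l) = Add(6, Add(Add(Mul(Add(v, 6), Pow(Add(l, 2), -1)), l), 1)) = Add(6, Add(Add(Mul(Add(6, v), Pow(Add(2, l), -1)), l), 1)) = Add(6, Add(Add(Mul(Pow(Add(2, l), -1), Add(6, v)), l), 1)) = Add(6, Add(Add(l, Mul(Pow(Add(2, l), -1), Add(6, v))), 1)) = Add(6, Add(1, l, Mul(Pow(Add(2, l), -1), Add(6, v)))) = Add(7, l, Mul(Pow(Add(2, l), -1), Add(6, v))))
Mul(Add(Function('H')(7, Add(6, -5)), 16), 14) = Mul(Add(Mul(Pow(Add(2, Add(6, -5)), -1), Add(20, 7, Pow(Add(6, -5), 2), Mul(9, Add(6, -5)))), 16), 14) = Mul(Add(Mul(Pow(Add(2, 1), -1), Add(20, 7, Pow(1, 2), Mul(9, 1))), 16), 14) = Mul(Add(Mul(Pow(3, -1), Add(20, 7, 1, 9)), 16), 14) = Mul(Add(Mul(Rational(1, 3), 37), 16), 14) = Mul(Add(Rational(37, 3), 16), 14) = Mul(Rational(85, 3), 14) = Rational(1190, 3)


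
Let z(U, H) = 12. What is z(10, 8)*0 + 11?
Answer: 11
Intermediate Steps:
z(10, 8)*0 + 11 = 12*0 + 11 = 0 + 11 = 11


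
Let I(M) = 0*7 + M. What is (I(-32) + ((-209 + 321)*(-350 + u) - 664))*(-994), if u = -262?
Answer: 68824560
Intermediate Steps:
I(M) = M (I(M) = 0 + M = M)
(I(-32) + ((-209 + 321)*(-350 + u) - 664))*(-994) = (-32 + ((-209 + 321)*(-350 - 262) - 664))*(-994) = (-32 + (112*(-612) - 664))*(-994) = (-32 + (-68544 - 664))*(-994) = (-32 - 69208)*(-994) = -69240*(-994) = 68824560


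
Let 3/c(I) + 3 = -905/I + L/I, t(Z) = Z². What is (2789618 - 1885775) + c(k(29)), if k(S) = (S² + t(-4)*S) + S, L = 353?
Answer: 29826790/33 ≈ 9.0384e+5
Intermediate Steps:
k(S) = S² + 17*S (k(S) = (S² + (-4)²*S) + S = (S² + 16*S) + S = S² + 17*S)
c(I) = 3/(-3 - 552/I) (c(I) = 3/(-3 + (-905/I + 353/I)) = 3/(-3 - 552/I))
(2789618 - 1885775) + c(k(29)) = (2789618 - 1885775) - 29*(17 + 29)/(184 + 29*(17 + 29)) = 903843 - 29*46/(184 + 29*46) = 903843 - 1*1334/(184 + 1334) = 903843 - 1*1334/1518 = 903843 - 1*1334*1/1518 = 903843 - 29/33 = 29826790/33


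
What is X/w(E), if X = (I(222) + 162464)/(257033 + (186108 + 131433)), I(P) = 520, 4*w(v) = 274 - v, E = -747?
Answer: 325968/293320027 ≈ 0.0011113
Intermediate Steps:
w(v) = 137/2 - v/4 (w(v) = (274 - v)/4 = 137/2 - v/4)
X = 81492/287287 (X = (520 + 162464)/(257033 + (186108 + 131433)) = 162984/(257033 + 317541) = 162984/574574 = 162984*(1/574574) = 81492/287287 ≈ 0.28366)
X/w(E) = 81492/(287287*(137/2 - 1/4*(-747))) = 81492/(287287*(137/2 + 747/4)) = 81492/(287287*(1021/4)) = (81492/287287)*(4/1021) = 325968/293320027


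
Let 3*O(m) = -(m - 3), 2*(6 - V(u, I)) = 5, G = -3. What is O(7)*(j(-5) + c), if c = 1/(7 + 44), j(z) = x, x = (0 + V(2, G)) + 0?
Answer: -718/153 ≈ -4.6928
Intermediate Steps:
V(u, I) = 7/2 (V(u, I) = 6 - ½*5 = 6 - 5/2 = 7/2)
x = 7/2 (x = (0 + 7/2) + 0 = 7/2 + 0 = 7/2 ≈ 3.5000)
j(z) = 7/2
c = 1/51 ≈ 0.019608
O(m) = 1 - m/3 (O(m) = (-(m - 3))/3 = (-(-3 + m))/3 = (3 - m)/3 = 1 - m/3)
O(7)*(j(-5) + c) = (1 - ⅓*7)*(7/2 + 1/51) = (1 - 7/3)*(359/102) = -4/3*359/102 = -718/153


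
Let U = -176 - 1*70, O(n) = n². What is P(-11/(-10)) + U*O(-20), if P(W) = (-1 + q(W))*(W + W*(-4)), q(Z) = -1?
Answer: -491967/5 ≈ -98393.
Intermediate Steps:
U = -246 (U = -176 - 70 = -246)
P(W) = 6*W (P(W) = (-1 - 1)*(W + W*(-4)) = -2*(W - 4*W) = -(-6)*W = 6*W)
P(-11/(-10)) + U*O(-20) = 6*(-11/(-10)) - 246*(-20)² = 6*(-11*(-⅒)) - 246*400 = 6*(11/10) - 98400 = 33/5 - 98400 = -491967/5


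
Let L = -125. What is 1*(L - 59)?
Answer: -184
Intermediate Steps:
1*(L - 59) = 1*(-125 - 59) = 1*(-184) = -184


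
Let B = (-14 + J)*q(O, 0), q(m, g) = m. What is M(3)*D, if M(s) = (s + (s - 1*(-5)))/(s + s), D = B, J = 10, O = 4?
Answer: -88/3 ≈ -29.333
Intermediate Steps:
B = -16 (B = (-14 + 10)*4 = -4*4 = -16)
D = -16
M(s) = (5 + 2*s)/(2*s) (M(s) = (s + (s + 5))/((2*s)) = (s + (5 + s))*(1/(2*s)) = (5 + 2*s)*(1/(2*s)) = (5 + 2*s)/(2*s))
M(3)*D = ((5/2 + 3)/3)*(-16) = ((⅓)*(11/2))*(-16) = (11/6)*(-16) = -88/3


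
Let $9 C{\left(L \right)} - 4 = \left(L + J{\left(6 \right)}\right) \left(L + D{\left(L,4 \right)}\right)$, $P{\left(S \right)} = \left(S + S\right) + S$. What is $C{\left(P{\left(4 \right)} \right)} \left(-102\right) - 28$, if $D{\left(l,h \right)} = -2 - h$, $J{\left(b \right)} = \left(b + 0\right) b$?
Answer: $- \frac{10012}{3} \approx -3337.3$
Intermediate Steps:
$J{\left(b \right)} = b^{2}$ ($J{\left(b \right)} = b b = b^{2}$)
$P{\left(S \right)} = 3 S$ ($P{\left(S \right)} = 2 S + S = 3 S$)
$C{\left(L \right)} = \frac{4}{9} + \frac{\left(-6 + L\right) \left(36 + L\right)}{9}$ ($C{\left(L \right)} = \frac{4}{9} + \frac{\left(L + 6^{2}\right) \left(L - 6\right)}{9} = \frac{4}{9} + \frac{\left(L + 36\right) \left(L - 6\right)}{9} = \frac{4}{9} + \frac{\left(36 + L\right) \left(L - 6\right)}{9} = \frac{4}{9} + \frac{\left(36 + L\right) \left(-6 + L\right)}{9} = \frac{4}{9} + \frac{\left(-6 + L\right) \left(36 + L\right)}{9}$)
$C{\left(P{\left(4 \right)} \right)} \left(-102\right) - 28 = \left(- \frac{212}{9} + \frac{\left(3 \cdot 4\right)^{2}}{9} + \frac{10 \cdot 3 \cdot 4}{3}\right) \left(-102\right) - 28 = \left(- \frac{212}{9} + \frac{12^{2}}{9} + \frac{10}{3} \cdot 12\right) \left(-102\right) - 28 = \left(- \frac{212}{9} + \frac{1}{9} \cdot 144 + 40\right) \left(-102\right) - 28 = \left(- \frac{212}{9} + 16 + 40\right) \left(-102\right) - 28 = \frac{292}{9} \left(-102\right) - 28 = - \frac{9928}{3} - 28 = - \frac{10012}{3}$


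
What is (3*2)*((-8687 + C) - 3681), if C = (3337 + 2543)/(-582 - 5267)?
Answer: -434077872/5849 ≈ -74214.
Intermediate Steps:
C = -5880/5849 (C = 5880/(-5849) = 5880*(-1/5849) = -5880/5849 ≈ -1.0053)
(3*2)*((-8687 + C) - 3681) = (3*2)*((-8687 - 5880/5849) - 3681) = 6*(-50816143/5849 - 3681) = 6*(-72346312/5849) = -434077872/5849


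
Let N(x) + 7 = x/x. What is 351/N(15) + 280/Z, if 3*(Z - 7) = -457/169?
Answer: -19461/1546 ≈ -12.588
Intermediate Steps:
N(x) = -6 (N(x) = -7 + x/x = -7 + 1 = -6)
Z = 3092/507 (Z = 7 + (-457/169)/3 = 7 + (-457*1/169)/3 = 7 + (⅓)*(-457/169) = 7 - 457/507 = 3092/507 ≈ 6.0986)
351/N(15) + 280/Z = 351/(-6) + 280/(3092/507) = 351*(-⅙) + 280*(507/3092) = -117/2 + 35490/773 = -19461/1546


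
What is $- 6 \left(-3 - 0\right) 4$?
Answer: $72$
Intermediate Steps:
$- 6 \left(-3 - 0\right) 4 = - 6 \left(-3 + 0\right) 4 = \left(-6\right) \left(-3\right) 4 = 18 \cdot 4 = 72$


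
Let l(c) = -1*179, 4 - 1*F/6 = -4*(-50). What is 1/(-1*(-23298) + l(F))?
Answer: 1/23119 ≈ 4.3254e-5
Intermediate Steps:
F = -1176 (F = 24 - (-24)*(-50) = 24 - 6*200 = 24 - 1200 = -1176)
l(c) = -179
1/(-1*(-23298) + l(F)) = 1/(-1*(-23298) - 179) = 1/(23298 - 179) = 1/23119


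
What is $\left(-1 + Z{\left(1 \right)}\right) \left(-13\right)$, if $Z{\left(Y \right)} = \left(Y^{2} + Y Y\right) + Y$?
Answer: $-26$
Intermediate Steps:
$Z{\left(Y \right)} = Y + 2 Y^{2}$ ($Z{\left(Y \right)} = \left(Y^{2} + Y^{2}\right) + Y = 2 Y^{2} + Y = Y + 2 Y^{2}$)
$\left(-1 + Z{\left(1 \right)}\right) \left(-13\right) = \left(-1 + 1 \left(1 + 2 \cdot 1\right)\right) \left(-13\right) = \left(-1 + 1 \left(1 + 2\right)\right) \left(-13\right) = \left(-1 + 1 \cdot 3\right) \left(-13\right) = \left(-1 + 3\right) \left(-13\right) = 2 \left(-13\right) = -26$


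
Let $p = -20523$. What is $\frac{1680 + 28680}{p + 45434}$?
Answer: $\frac{30360}{24911} \approx 1.2187$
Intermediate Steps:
$\frac{1680 + 28680}{p + 45434} = \frac{1680 + 28680}{-20523 + 45434} = \frac{30360}{24911}$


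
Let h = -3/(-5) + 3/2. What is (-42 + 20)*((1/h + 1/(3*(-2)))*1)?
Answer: -143/21 ≈ -6.8095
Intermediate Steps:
h = 21/10 (h = -3*(-⅕) + 3*(½) = ⅗ + 3/2 = 21/10 ≈ 2.1000)
(-42 + 20)*((1/h + 1/(3*(-2)))*1) = (-42 + 20)*((1/(21/10) + 1/(3*(-2)))*1) = -22*(1*(10/21) + 1/(-6)) = -22*(10/21 + 1*(-⅙)) = -22*(10/21 - ⅙) = -143/21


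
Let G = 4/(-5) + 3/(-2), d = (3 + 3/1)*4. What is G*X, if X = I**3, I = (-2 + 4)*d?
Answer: -1271808/5 ≈ -2.5436e+5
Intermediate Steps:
d = 24 (d = (3 + 3*1)*4 = (3 + 3)*4 = 6*4 = 24)
I = 48 (I = (-2 + 4)*24 = 2*24 = 48)
X = 110592 (X = 48**3 = 110592)
G = -23/10 (G = 4*(-1/5) + 3*(-1/2) = -4/5 - 3/2 = -23/10 ≈ -2.3000)
G*X = -23/10*110592 = -1271808/5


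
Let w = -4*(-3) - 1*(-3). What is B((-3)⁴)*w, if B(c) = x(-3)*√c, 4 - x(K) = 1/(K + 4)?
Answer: 405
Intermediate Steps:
x(K) = 4 - 1/(4 + K) (x(K) = 4 - 1/(K + 4) = 4 - 1/(4 + K))
B(c) = 3*√c (B(c) = ((15 + 4*(-3))/(4 - 3))*√c = ((15 - 12)/1)*√c = (1*3)*√c = 3*√c)
w = 15 (w = 12 + 3 = 15)
B((-3)⁴)*w = (3*√((-3)⁴))*15 = (3*√81)*15 = (3*9)*15 = 27*15 = 405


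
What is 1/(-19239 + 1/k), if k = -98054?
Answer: -98054/1886460907 ≈ -5.1978e-5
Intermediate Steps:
1/(-19239 + 1/k) = 1/(-19239 + 1/(-98054)) = 1/(-19239 - 1/98054) = 1/(-1886460907/98054) = -98054/1886460907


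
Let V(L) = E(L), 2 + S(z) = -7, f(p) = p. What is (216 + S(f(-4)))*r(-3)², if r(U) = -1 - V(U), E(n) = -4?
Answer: 1863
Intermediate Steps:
S(z) = -9 (S(z) = -2 - 7 = -9)
V(L) = -4
r(U) = 3 (r(U) = -1 - 1*(-4) = -1 + 4 = 3)
(216 + S(f(-4)))*r(-3)² = (216 - 9)*3² = 207*9 = 1863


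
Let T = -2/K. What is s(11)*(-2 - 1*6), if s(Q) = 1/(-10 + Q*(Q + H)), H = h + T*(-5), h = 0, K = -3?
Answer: -24/223 ≈ -0.10762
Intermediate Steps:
T = 2/3 (T = -2/(-3) = -2*(-1/3) = 2/3 ≈ 0.66667)
H = -10/3 (H = 0 + (2/3)*(-5) = 0 - 10/3 = -10/3 ≈ -3.3333)
s(Q) = 1/(-10 + Q*(-10/3 + Q)) (s(Q) = 1/(-10 + Q*(Q - 10/3)) = 1/(-10 + Q*(-10/3 + Q)))
s(11)*(-2 - 1*6) = (3/(-30 - 10*11 + 3*11**2))*(-2 - 1*6) = (3/(-30 - 110 + 3*121))*(-2 - 6) = (3/(-30 - 110 + 363))*(-8) = (3/223)*(-8) = -24/223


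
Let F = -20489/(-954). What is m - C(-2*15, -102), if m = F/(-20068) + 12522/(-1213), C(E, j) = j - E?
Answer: 1432279600651/23222729736 ≈ 61.676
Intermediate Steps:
F = 20489/954 (F = -20489*(-1/954) = 20489/954 ≈ 21.477)
m = -239756940341/23222729736 (m = (20489/954)/(-20068) + 12522/(-1213) = (20489/954)*(-1/20068) + 12522*(-1/1213) = -20489/19144872 - 12522/1213 = -239756940341/23222729736 ≈ -10.324)
m - C(-2*15, -102) = -239756940341/23222729736 - (-102 - (-2)*15) = -239756940341/23222729736 - (-102 - 1*(-30)) = -239756940341/23222729736 - (-102 + 30) = -239756940341/23222729736 - 1*(-72) = -239756940341/23222729736 + 72 = 1432279600651/23222729736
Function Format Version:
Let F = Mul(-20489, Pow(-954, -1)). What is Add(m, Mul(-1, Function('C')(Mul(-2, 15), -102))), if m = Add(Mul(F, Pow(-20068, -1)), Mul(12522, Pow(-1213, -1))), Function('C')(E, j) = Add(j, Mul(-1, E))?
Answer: Rational(1432279600651, 23222729736) ≈ 61.676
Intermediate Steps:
F = Rational(20489, 954) (F = Mul(-20489, Rational(-1, 954)) = Rational(20489, 954) ≈ 21.477)
m = Rational(-239756940341, 23222729736) (m = Add(Mul(Rational(20489, 954), Pow(-20068, -1)), Mul(12522, Pow(-1213, -1))) = Add(Mul(Rational(20489, 954), Rational(-1, 20068)), Mul(12522, Rational(-1, 1213))) = Add(Rational(-20489, 19144872), Rational(-12522, 1213)) = Rational(-239756940341, 23222729736) ≈ -10.324)
Add(m, Mul(-1, Function('C')(Mul(-2, 15), -102))) = Add(Rational(-239756940341, 23222729736), Mul(-1, Add(-102, Mul(-1, Mul(-2, 15))))) = Add(Rational(-239756940341, 23222729736), Mul(-1, Add(-102, Mul(-1, -30)))) = Add(Rational(-239756940341, 23222729736), Mul(-1, Add(-102, 30))) = Add(Rational(-239756940341, 23222729736), Mul(-1, -72)) = Add(Rational(-239756940341, 23222729736), 72) = Rational(1432279600651, 23222729736)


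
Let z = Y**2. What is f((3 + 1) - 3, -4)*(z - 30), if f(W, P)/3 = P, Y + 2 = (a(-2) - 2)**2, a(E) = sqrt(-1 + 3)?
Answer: -216 + 384*sqrt(2) ≈ 327.06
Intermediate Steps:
a(E) = sqrt(2)
Y = -2 + (-2 + sqrt(2))**2 (Y = -2 + (sqrt(2) - 2)**2 = -2 + (-2 + sqrt(2))**2 ≈ -1.6569)
f(W, P) = 3*P
z = (4 - 4*sqrt(2))**2 ≈ 2.7452
f((3 + 1) - 3, -4)*(z - 30) = (3*(-4))*((48 - 32*sqrt(2)) - 30) = -12*(18 - 32*sqrt(2)) = -216 + 384*sqrt(2)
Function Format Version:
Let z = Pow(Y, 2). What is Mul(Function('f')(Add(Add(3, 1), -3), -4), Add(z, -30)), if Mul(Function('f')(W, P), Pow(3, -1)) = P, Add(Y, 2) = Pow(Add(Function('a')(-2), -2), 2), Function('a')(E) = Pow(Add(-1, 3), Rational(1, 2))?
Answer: Add(-216, Mul(384, Pow(2, Rational(1, 2)))) ≈ 327.06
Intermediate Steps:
Function('a')(E) = Pow(2, Rational(1, 2))
Y = Add(-2, Pow(Add(-2, Pow(2, Rational(1, 2))), 2)) (Y = Add(-2, Pow(Add(Pow(2, Rational(1, 2)), -2), 2)) = Add(-2, Pow(Add(-2, Pow(2, Rational(1, 2))), 2)) ≈ -1.6569)
Function('f')(W, P) = Mul(3, P)
z = Pow(Add(4, Mul(-4, Pow(2, Rational(1, 2)))), 2) ≈ 2.7452
Mul(Function('f')(Add(Add(3, 1), -3), -4), Add(z, -30)) = Mul(Mul(3, -4), Add(Add(48, Mul(-32, Pow(2, Rational(1, 2)))), -30)) = Mul(-12, Add(18, Mul(-32, Pow(2, Rational(1, 2))))) = Add(-216, Mul(384, Pow(2, Rational(1, 2))))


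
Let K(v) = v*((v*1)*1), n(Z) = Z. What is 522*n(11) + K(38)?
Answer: 7186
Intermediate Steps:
K(v) = v² (K(v) = v*(v*1) = v*v = v²)
522*n(11) + K(38) = 522*11 + 38² = 5742 + 1444 = 7186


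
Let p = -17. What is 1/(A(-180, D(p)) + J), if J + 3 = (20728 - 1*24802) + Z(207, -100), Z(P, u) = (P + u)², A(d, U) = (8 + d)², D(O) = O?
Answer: 1/36956 ≈ 2.7059e-5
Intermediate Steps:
J = 7372 (J = -3 + ((20728 - 1*24802) + (207 - 100)²) = -3 + ((20728 - 24802) + 107²) = -3 + (-4074 + 11449) = -3 + 7375 = 7372)
1/(A(-180, D(p)) + J) = 1/((8 - 180)² + 7372) = 1/((-172)² + 7372) = 1/(29584 + 7372) = 1/36956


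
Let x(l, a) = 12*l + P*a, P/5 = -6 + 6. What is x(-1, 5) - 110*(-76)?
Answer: 8348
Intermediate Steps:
P = 0 (P = 5*(-6 + 6) = 5*0 = 0)
x(l, a) = 12*l (x(l, a) = 12*l + 0*a = 12*l + 0 = 12*l)
x(-1, 5) - 110*(-76) = 12*(-1) - 110*(-76) = -12 + 8360 = 8348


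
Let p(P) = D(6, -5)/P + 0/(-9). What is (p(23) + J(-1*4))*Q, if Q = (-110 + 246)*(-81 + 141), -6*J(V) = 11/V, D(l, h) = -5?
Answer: 45220/23 ≈ 1966.1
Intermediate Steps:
J(V) = -11/(6*V)
Q = 8160 (Q = 136*60 = 8160)
p(P) = -5/P (p(P) = -5/P + 0/(-9) = -5/P + 0*(-1/9) = -5/P + 0 = -5/P)
(p(23) + J(-1*4))*Q = (-5/23 - 11/(6*((-1*4))))*8160 = (-5*1/23 - 11/6/(-4))*8160 = (-5/23 - 11/6*(-1/4))*8160 = (-5/23 + 11/24)*8160 = (133/552)*8160 = 45220/23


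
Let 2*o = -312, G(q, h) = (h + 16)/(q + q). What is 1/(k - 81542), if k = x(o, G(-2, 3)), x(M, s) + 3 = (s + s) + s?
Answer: -4/326237 ≈ -1.2261e-5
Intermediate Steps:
G(q, h) = (16 + h)/(2*q) (G(q, h) = (16 + h)/((2*q)) = (16 + h)*(1/(2*q)) = (16 + h)/(2*q))
o = -156 (o = (½)*(-312) = -156)
x(M, s) = -3 + 3*s (x(M, s) = -3 + ((s + s) + s) = -3 + (2*s + s) = -3 + 3*s)
k = -69/4 (k = -3 + 3*((½)*(16 + 3)/(-2)) = -3 + 3*((½)*(-½)*19) = -3 + 3*(-19/4) = -3 - 57/4 = -69/4 ≈ -17.250)
1/(k - 81542) = 1/(-69/4 - 81542) = 1/(-326237/4) = -4/326237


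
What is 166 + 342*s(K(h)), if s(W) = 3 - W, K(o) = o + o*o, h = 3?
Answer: -2912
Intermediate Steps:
K(o) = o + o²
166 + 342*s(K(h)) = 166 + 342*(3 - 3*(1 + 3)) = 166 + 342*(3 - 3*4) = 166 + 342*(3 - 1*12) = 166 + 342*(3 - 12) = 166 + 342*(-9) = 166 - 3078 = -2912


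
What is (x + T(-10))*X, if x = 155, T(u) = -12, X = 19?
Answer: 2717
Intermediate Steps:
(x + T(-10))*X = (155 - 12)*19 = 143*19 = 2717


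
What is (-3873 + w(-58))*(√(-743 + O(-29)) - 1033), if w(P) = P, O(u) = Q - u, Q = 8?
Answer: 4060723 - 3931*I*√706 ≈ 4.0607e+6 - 1.0445e+5*I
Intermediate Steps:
O(u) = 8 - u
(-3873 + w(-58))*(√(-743 + O(-29)) - 1033) = (-3873 - 58)*(√(-743 + (8 - 1*(-29))) - 1033) = -3931*(√(-743 + (8 + 29)) - 1033) = -3931*(√(-743 + 37) - 1033) = -3931*(√(-706) - 1033) = -3931*(I*√706 - 1033) = -3931*(-1033 + I*√706) = 4060723 - 3931*I*√706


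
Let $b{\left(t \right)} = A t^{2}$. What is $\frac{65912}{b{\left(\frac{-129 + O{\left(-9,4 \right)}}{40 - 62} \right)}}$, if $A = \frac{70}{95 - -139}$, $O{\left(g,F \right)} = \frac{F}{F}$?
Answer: $\frac{16662789}{2560} \approx 6508.9$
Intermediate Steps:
$O{\left(g,F \right)} = 1$
$A = \frac{35}{117}$ ($A = \frac{70}{95 + 139} = \frac{70}{234} = 70 \cdot \frac{1}{234} = \frac{35}{117} \approx 0.29915$)
$b{\left(t \right)} = \frac{35 t^{2}}{117}$
$\frac{65912}{b{\left(\frac{-129 + O{\left(-9,4 \right)}}{40 - 62} \right)}} = \frac{65912}{\frac{35}{117} \left(\frac{-129 + 1}{40 - 62}\right)^{2}} = \frac{65912}{\frac{35}{117} \left(- \frac{128}{-22}\right)^{2}} = \frac{65912}{\frac{35}{117} \left(\left(-128\right) \left(- \frac{1}{22}\right)\right)^{2}} = \frac{65912}{\frac{35}{117} \left(\frac{64}{11}\right)^{2}} = \frac{65912}{\frac{35}{117} \cdot \frac{4096}{121}} = \frac{65912}{\frac{143360}{14157}} = 65912 \cdot \frac{14157}{143360} = \frac{16662789}{2560}$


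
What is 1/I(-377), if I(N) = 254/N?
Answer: -377/254 ≈ -1.4843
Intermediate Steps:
1/I(-377) = 1/(254/(-377)) = 1/(254*(-1/377)) = 1/(-254/377) = -377/254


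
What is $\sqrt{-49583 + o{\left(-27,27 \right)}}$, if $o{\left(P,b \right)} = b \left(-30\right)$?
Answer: $i \sqrt{50393} \approx 224.48 i$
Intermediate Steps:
$o{\left(P,b \right)} = - 30 b$
$\sqrt{-49583 + o{\left(-27,27 \right)}} = \sqrt{-49583 - 810} = \sqrt{-50393} = i \sqrt{50393}$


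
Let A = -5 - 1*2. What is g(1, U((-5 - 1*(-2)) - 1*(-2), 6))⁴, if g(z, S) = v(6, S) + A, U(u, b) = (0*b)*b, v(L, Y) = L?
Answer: 1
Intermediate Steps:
A = -7 (A = -5 - 2 = -7)
U(u, b) = 0 (U(u, b) = 0*b = 0)
g(z, S) = -1 (g(z, S) = 6 - 7 = -1)
g(1, U((-5 - 1*(-2)) - 1*(-2), 6))⁴ = (-1)⁴ = 1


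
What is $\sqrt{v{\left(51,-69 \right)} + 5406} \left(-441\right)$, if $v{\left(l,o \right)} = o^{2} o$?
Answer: $- 441 i \sqrt{323103} \approx - 2.5067 \cdot 10^{5} i$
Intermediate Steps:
$v{\left(l,o \right)} = o^{3}$
$\sqrt{v{\left(51,-69 \right)} + 5406} \left(-441\right) = \sqrt{\left(-69\right)^{3} + 5406} \left(-441\right) = \sqrt{-328509 + 5406} \left(-441\right) = \sqrt{-323103} \left(-441\right) = i \sqrt{323103} \left(-441\right) = - 441 i \sqrt{323103}$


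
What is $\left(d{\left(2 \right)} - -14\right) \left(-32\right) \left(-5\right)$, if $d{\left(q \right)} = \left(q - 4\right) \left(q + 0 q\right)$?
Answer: $1600$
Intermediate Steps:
$d{\left(q \right)} = q \left(-4 + q\right)$ ($d{\left(q \right)} = \left(-4 + q\right) \left(q + 0\right) = \left(-4 + q\right) q = q \left(-4 + q\right)$)
$\left(d{\left(2 \right)} - -14\right) \left(-32\right) \left(-5\right) = \left(2 \left(-4 + 2\right) - -14\right) \left(-32\right) \left(-5\right) = \left(2 \left(-2\right) + 14\right) \left(-32\right) \left(-5\right) = \left(-4 + 14\right) \left(-32\right) \left(-5\right) = 10 \left(-32\right) \left(-5\right) = \left(-320\right) \left(-5\right) = 1600$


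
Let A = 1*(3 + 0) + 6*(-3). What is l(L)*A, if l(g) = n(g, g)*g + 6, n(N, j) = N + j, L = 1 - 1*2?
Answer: -120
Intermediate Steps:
L = -1 (L = 1 - 2 = -1)
A = -15 (A = 1*3 - 18 = 3 - 18 = -15)
l(g) = 6 + 2*g**2 (l(g) = (g + g)*g + 6 = (2*g)*g + 6 = 2*g**2 + 6 = 6 + 2*g**2)
l(L)*A = (6 + 2*(-1)**2)*(-15) = (6 + 2*1)*(-15) = (6 + 2)*(-15) = 8*(-15) = -120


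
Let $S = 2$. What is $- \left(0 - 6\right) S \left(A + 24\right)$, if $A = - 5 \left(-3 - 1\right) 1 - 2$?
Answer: $504$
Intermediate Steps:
$A = 18$ ($A = - 5 \left(\left(-4\right) 1\right) - 2 = \left(-5\right) \left(-4\right) - 2 = 20 - 2 = 18$)
$- \left(0 - 6\right) S \left(A + 24\right) = - \left(0 - 6\right) 2 \left(18 + 24\right) = - \left(-6\right) 2 \cdot 42 = \left(-1\right) \left(-12\right) 42 = 12 \cdot 42 = 504$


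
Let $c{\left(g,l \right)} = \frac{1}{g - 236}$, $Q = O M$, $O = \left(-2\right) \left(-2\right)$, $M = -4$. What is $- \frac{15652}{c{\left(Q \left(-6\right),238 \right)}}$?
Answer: $2191280$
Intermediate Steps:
$O = 4$
$Q = -16$ ($Q = 4 \left(-4\right) = -16$)
$c{\left(g,l \right)} = \frac{1}{-236 + g}$
$- \frac{15652}{c{\left(Q \left(-6\right),238 \right)}} = - \frac{15652}{\frac{1}{-236 - -96}} = - \frac{15652}{\frac{1}{-236 + 96}} = - \frac{15652}{\frac{1}{-140}} = - \frac{15652}{- \frac{1}{140}} = \left(-15652\right) \left(-140\right) = 2191280$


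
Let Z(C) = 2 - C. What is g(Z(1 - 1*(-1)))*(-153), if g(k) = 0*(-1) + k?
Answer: 0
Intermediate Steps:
g(k) = k (g(k) = 0 + k = k)
g(Z(1 - 1*(-1)))*(-153) = (2 - (1 - 1*(-1)))*(-153) = (2 - (1 + 1))*(-153) = (2 - 1*2)*(-153) = (2 - 2)*(-153) = 0*(-153) = 0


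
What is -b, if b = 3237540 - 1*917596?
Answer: -2319944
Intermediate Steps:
b = 2319944 (b = 3237540 - 917596 = 2319944)
-b = -1*2319944 = -2319944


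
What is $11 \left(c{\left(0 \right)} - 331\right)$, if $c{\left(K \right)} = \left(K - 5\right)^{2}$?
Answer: $-3366$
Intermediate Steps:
$c{\left(K \right)} = \left(-5 + K\right)^{2}$
$11 \left(c{\left(0 \right)} - 331\right) = 11 \left(\left(-5 + 0\right)^{2} - 331\right) = 11 \left(\left(-5\right)^{2} - 331\right) = 11 \left(25 - 331\right) = 11 \left(-306\right) = -3366$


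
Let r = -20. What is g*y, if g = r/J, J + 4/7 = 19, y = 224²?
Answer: -7024640/129 ≈ -54455.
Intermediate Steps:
y = 50176
J = 129/7 (J = -4/7 + 19 = 129/7 ≈ 18.429)
g = -140/129 (g = -20/129/7 = -20*7/129 = -140/129 ≈ -1.0853)
g*y = -140/129*50176 = -7024640/129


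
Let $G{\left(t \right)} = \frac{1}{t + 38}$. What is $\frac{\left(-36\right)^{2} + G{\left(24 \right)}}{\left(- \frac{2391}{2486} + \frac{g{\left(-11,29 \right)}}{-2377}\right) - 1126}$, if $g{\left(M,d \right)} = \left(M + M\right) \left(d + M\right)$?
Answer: $- \frac{237411857683}{206412970613} \approx -1.1502$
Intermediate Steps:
$g{\left(M,d \right)} = 2 M \left(M + d\right)$
$G{\left(t \right)} = \frac{1}{38 + t}$
$\frac{\left(-36\right)^{2} + G{\left(24 \right)}}{\left(- \frac{2391}{2486} + \frac{g{\left(-11,29 \right)}}{-2377}\right) - 1126} = \frac{\left(-36\right)^{2} + \frac{1}{38 + 24}}{\left(- \frac{2391}{2486} + \frac{2 \left(-11\right) \left(-11 + 29\right)}{-2377}\right) - 1126} = \frac{1296 + \frac{1}{62}}{\left(\left(-2391\right) \frac{1}{2486} + 2 \left(-11\right) 18 \left(- \frac{1}{2377}\right)\right) - 1126} = \frac{1296 + \frac{1}{62}}{\left(- \frac{2391}{2486} - - \frac{396}{2377}\right) - 1126} = \frac{80353}{62 \left(\left(- \frac{2391}{2486} + \frac{396}{2377}\right) - 1126\right)} = \frac{80353}{62 \left(- \frac{4698951}{5909222} - 1126\right)} = \frac{80353}{62 \left(- \frac{6658482923}{5909222}\right)} = \frac{80353}{62} \left(- \frac{5909222}{6658482923}\right) = - \frac{237411857683}{206412970613}$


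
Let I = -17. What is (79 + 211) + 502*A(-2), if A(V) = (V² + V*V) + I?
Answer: -4228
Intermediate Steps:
A(V) = -17 + 2*V² (A(V) = (V² + V*V) - 17 = (V² + V²) - 17 = 2*V² - 17 = -17 + 2*V²)
(79 + 211) + 502*A(-2) = (79 + 211) + 502*(-17 + 2*(-2)²) = 290 + 502*(-17 + 2*4) = 290 + 502*(-17 + 8) = 290 + 502*(-9) = 290 - 4518 = -4228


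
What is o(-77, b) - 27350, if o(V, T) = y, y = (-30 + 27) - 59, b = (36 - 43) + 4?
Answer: -27412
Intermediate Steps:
b = -3 (b = -7 + 4 = -3)
y = -62 (y = -3 - 59 = -62)
o(V, T) = -62
o(-77, b) - 27350 = -62 - 27350 = -27412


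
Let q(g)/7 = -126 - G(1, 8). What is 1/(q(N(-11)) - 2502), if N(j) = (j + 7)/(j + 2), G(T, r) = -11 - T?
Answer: -1/3300 ≈ -0.00030303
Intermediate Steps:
N(j) = (7 + j)/(2 + j)
q(g) = -798 (q(g) = 7*(-126 - (-11 - 1*1)) = 7*(-126 - (-11 - 1)) = 7*(-126 - 1*(-12)) = 7*(-126 + 12) = 7*(-114) = -798)
1/(q(N(-11)) - 2502) = 1/(-798 - 2502) = 1/(-3300) = -1/3300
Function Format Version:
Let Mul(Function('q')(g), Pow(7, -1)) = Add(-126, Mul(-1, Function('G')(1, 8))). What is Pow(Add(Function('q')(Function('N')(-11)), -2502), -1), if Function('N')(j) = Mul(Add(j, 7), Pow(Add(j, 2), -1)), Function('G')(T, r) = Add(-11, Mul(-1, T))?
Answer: Rational(-1, 3300) ≈ -0.00030303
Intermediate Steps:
Function('N')(j) = Mul(Pow(Add(2, j), -1), Add(7, j)) (Function('N')(j) = Mul(Add(7, j), Pow(Add(2, j), -1)) = Mul(Pow(Add(2, j), -1), Add(7, j)))
Function('q')(g) = -798 (Function('q')(g) = Mul(7, Add(-126, Mul(-1, Add(-11, Mul(-1, 1))))) = Mul(7, Add(-126, Mul(-1, Add(-11, -1)))) = Mul(7, Add(-126, Mul(-1, -12))) = Mul(7, Add(-126, 12)) = Mul(7, -114) = -798)
Pow(Add(Function('q')(Function('N')(-11)), -2502), -1) = Pow(Add(-798, -2502), -1) = Pow(-3300, -1) = Rational(-1, 3300)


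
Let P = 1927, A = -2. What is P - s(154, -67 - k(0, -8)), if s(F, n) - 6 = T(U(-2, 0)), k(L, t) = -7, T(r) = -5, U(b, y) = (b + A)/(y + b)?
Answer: 1926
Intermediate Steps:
U(b, y) = (-2 + b)/(b + y) (U(b, y) = (b - 2)/(y + b) = (-2 + b)/(b + y))
s(F, n) = 1 (s(F, n) = 6 - 5 = 1)
P - s(154, -67 - k(0, -8)) = 1927 - 1*1 = 1927 - 1 = 1926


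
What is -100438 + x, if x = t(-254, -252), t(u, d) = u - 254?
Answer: -100946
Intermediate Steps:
t(u, d) = -254 + u
x = -508 (x = -254 - 254 = -508)
-100438 + x = -100438 - 508 = -100946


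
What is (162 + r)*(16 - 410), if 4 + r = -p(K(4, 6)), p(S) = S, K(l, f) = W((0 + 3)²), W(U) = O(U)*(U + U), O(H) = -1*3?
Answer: -83528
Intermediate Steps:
O(H) = -3
W(U) = -6*U (W(U) = -3*(U + U) = -6*U)
K(l, f) = -54 (K(l, f) = -6*(0 + 3)² = -6*3² = -6*9 = -54)
r = 50 (r = -4 - 1*(-54) = -4 + 54 = 50)
(162 + r)*(16 - 410) = (162 + 50)*(16 - 410) = 212*(-394) = -83528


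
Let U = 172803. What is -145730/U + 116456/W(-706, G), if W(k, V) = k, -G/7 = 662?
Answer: -10113415774/60999459 ≈ -165.80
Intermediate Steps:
G = -4634 (G = -7*662 = -4634)
-145730/U + 116456/W(-706, G) = -145730/172803 + 116456/(-706) = -145730*1/172803 + 116456*(-1/706) = -145730/172803 - 58228/353 = -10113415774/60999459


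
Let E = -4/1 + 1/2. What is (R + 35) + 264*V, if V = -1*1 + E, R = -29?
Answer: -1182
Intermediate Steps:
E = -7/2 (E = -4*1 + 1*(½) = -4 + ½ = -7/2 ≈ -3.5000)
V = -9/2 (V = -1*1 - 7/2 = -1 - 7/2 = -9/2 ≈ -4.5000)
(R + 35) + 264*V = (-29 + 35) + 264*(-9/2) = 6 - 1188 = -1182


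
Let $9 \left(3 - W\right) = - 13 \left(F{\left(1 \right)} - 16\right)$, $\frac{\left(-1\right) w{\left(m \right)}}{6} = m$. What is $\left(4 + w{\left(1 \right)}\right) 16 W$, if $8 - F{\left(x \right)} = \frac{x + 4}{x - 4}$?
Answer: $\frac{5312}{27} \approx 196.74$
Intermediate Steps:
$w{\left(m \right)} = - 6 m$
$F{\left(x \right)} = 8 - \frac{4 + x}{-4 + x}$ ($F{\left(x \right)} = 8 - \frac{x + 4}{x - 4} = 8 - \frac{4 + x}{-4 + x}$)
$W = - \frac{166}{27}$ ($W = 3 - \frac{\left(-13\right) \left(\frac{-36 + 7 \cdot 1}{-4 + 1} - 16\right)}{9} = 3 - \frac{\left(-13\right) \left(\frac{-36 + 7}{-3} - 16\right)}{9} = 3 - \frac{\left(-13\right) \left(\left(- \frac{1}{3}\right) \left(-29\right) - 16\right)}{9} = 3 - \frac{\left(-13\right) \left(\frac{29}{3} - 16\right)}{9} = 3 - \frac{\left(-13\right) \left(- \frac{19}{3}\right)}{9} = 3 - \frac{247}{27} = - \frac{166}{27} \approx -6.1481$)
$\left(4 + w{\left(1 \right)}\right) 16 W = \left(4 - 6\right) 16 \left(- \frac{166}{27}\right) = \left(-2\right) 16 \left(- \frac{166}{27}\right) = \left(-32\right) \left(- \frac{166}{27}\right) = \frac{5312}{27}$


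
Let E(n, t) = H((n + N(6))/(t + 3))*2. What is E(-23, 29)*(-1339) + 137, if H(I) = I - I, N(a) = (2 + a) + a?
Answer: 137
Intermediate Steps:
N(a) = 2 + 2*a
H(I) = 0
E(n, t) = 0 (E(n, t) = 0*2 = 0)
E(-23, 29)*(-1339) + 137 = 0*(-1339) + 137 = 0 + 137 = 137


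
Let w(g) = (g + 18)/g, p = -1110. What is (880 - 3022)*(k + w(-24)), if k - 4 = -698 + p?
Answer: 7727265/2 ≈ 3.8636e+6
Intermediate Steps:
w(g) = (18 + g)/g
k = -1804 (k = 4 + (-698 - 1110) = 4 - 1808 = -1804)
(880 - 3022)*(k + w(-24)) = (880 - 3022)*(-1804 + (18 - 24)/(-24)) = -2142*(-1804 - 1/24*(-6)) = -2142*(-1804 + ¼) = -2142*(-7215/4) = 7727265/2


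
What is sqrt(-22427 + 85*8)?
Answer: I*sqrt(21747) ≈ 147.47*I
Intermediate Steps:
sqrt(-22427 + 85*8) = sqrt(-22427 + 680) = sqrt(-21747) = I*sqrt(21747)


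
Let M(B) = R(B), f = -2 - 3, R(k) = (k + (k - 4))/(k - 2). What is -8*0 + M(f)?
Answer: 2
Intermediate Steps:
R(k) = (-4 + 2*k)/(-2 + k) (R(k) = (k + (-4 + k))/(-2 + k) = (-4 + 2*k)/(-2 + k))
f = -5
M(B) = 2
-8*0 + M(f) = -8*0 + 2 = 0 + 2 = 2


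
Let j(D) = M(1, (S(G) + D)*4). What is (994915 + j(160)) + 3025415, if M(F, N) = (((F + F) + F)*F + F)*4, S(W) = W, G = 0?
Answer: 4020346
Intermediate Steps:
M(F, N) = 4*F + 12*F² (M(F, N) = ((2*F + F)*F + F)*4 = ((3*F)*F + F)*4 = (3*F² + F)*4 = (F + 3*F²)*4 = 4*F + 12*F²)
j(D) = 16 (j(D) = 4*1*(1 + 3*1) = 4*1*(1 + 3) = 4*1*4 = 16)
(994915 + j(160)) + 3025415 = (994915 + 16) + 3025415 = 994931 + 3025415 = 4020346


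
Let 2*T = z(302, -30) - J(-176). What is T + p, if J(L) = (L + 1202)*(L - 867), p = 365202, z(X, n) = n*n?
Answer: 900711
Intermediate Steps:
z(X, n) = n²
J(L) = (-867 + L)*(1202 + L) (J(L) = (1202 + L)*(-867 + L) = (-867 + L)*(1202 + L))
T = 535509 (T = ((-30)² - (-1042134 + (-176)² + 335*(-176)))/2 = (900 - (-1042134 + 30976 - 58960))/2 = (900 - 1*(-1070118))/2 = (900 + 1070118)/2 = (½)*1071018 = 535509)
T + p = 535509 + 365202 = 900711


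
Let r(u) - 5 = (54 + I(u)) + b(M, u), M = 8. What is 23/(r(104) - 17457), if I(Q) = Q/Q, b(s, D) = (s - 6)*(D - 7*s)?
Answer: -23/17301 ≈ -0.0013294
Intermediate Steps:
b(s, D) = (-6 + s)*(D - 7*s)
I(Q) = 1
r(u) = -52 + 2*u (r(u) = 5 + ((54 + 1) + (-7*8**2 - 6*u + 42*8 + u*8)) = 5 + (55 + (-7*64 - 6*u + 336 + 8*u)) = 5 + (55 + (-448 - 6*u + 336 + 8*u)) = 5 + (55 + (-112 + 2*u)) = 5 + (-57 + 2*u) = -52 + 2*u)
23/(r(104) - 17457) = 23/((-52 + 2*104) - 17457) = 23/((-52 + 208) - 17457) = 23/(156 - 17457) = 23/(-17301) = -1/17301*23 = -23/17301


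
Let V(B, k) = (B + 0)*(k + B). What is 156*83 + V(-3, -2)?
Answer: 12963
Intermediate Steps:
V(B, k) = B*(B + k)
156*83 + V(-3, -2) = 156*83 - 3*(-3 - 2) = 12948 - 3*(-5) = 12948 + 15 = 12963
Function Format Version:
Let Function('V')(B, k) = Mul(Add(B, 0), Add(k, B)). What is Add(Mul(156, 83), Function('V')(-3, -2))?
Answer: 12963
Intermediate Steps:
Function('V')(B, k) = Mul(B, Add(B, k))
Add(Mul(156, 83), Function('V')(-3, -2)) = Add(Mul(156, 83), Mul(-3, Add(-3, -2))) = Add(12948, Mul(-3, -5)) = Add(12948, 15) = 12963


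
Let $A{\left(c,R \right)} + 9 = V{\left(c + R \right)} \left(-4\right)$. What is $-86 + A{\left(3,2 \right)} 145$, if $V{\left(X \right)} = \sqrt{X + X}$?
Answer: $-1391 - 580 \sqrt{10} \approx -3225.1$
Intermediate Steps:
$V{\left(X \right)} = \sqrt{2} \sqrt{X}$ ($V{\left(X \right)} = \sqrt{2 X} = \sqrt{2} \sqrt{X}$)
$A{\left(c,R \right)} = -9 - 4 \sqrt{2} \sqrt{R + c}$ ($A{\left(c,R \right)} = -9 + \sqrt{2} \sqrt{c + R} \left(-4\right) = -9 + \sqrt{2} \sqrt{R + c} \left(-4\right) = -9 - 4 \sqrt{2} \sqrt{R + c}$)
$-86 + A{\left(3,2 \right)} 145 = -86 + \left(-9 - 4 \sqrt{2 \cdot 2 + 2 \cdot 3}\right) 145 = -86 + \left(-9 - 4 \sqrt{4 + 6}\right) 145 = -86 + \left(-9 - 4 \sqrt{10}\right) 145 = -86 - \left(1305 + 580 \sqrt{10}\right) = -1391 - 580 \sqrt{10}$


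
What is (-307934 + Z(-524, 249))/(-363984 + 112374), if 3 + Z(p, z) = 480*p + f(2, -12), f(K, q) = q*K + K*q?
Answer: 111901/50322 ≈ 2.2237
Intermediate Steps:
f(K, q) = 2*K*q (f(K, q) = K*q + K*q = 2*K*q)
Z(p, z) = -51 + 480*p (Z(p, z) = -3 + (480*p + 2*2*(-12)) = -3 + (480*p - 48) = -3 + (-48 + 480*p) = -51 + 480*p)
(-307934 + Z(-524, 249))/(-363984 + 112374) = (-307934 + (-51 + 480*(-524)))/(-363984 + 112374) = (-307934 + (-51 - 251520))/(-251610) = (-307934 - 251571)*(-1/251610) = -559505*(-1/251610) = 111901/50322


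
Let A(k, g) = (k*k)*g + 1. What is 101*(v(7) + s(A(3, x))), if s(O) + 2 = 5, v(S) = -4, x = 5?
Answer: -101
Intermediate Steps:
A(k, g) = 1 + g*k² (A(k, g) = k²*g + 1 = g*k² + 1 = 1 + g*k²)
s(O) = 3 (s(O) = -2 + 5 = 3)
101*(v(7) + s(A(3, x))) = 101*(-4 + 3) = 101*(-1) = -101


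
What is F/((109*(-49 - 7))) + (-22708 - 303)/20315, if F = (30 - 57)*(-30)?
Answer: -78457147/62001380 ≈ -1.2654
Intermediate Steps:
F = 810 (F = -27*(-30) = 810)
F/((109*(-49 - 7))) + (-22708 - 303)/20315 = 810/((109*(-49 - 7))) + (-22708 - 303)/20315 = 810/((109*(-56))) - 23011*1/20315 = 810/(-6104) - 23011/20315 = 810*(-1/6104) - 23011/20315 = -405/3052 - 23011/20315 = -78457147/62001380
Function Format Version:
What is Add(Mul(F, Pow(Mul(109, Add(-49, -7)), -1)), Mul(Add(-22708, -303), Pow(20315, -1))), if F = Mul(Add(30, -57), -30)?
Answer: Rational(-78457147, 62001380) ≈ -1.2654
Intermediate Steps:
F = 810 (F = Mul(-27, -30) = 810)
Add(Mul(F, Pow(Mul(109, Add(-49, -7)), -1)), Mul(Add(-22708, -303), Pow(20315, -1))) = Add(Mul(810, Pow(Mul(109, Add(-49, -7)), -1)), Mul(Add(-22708, -303), Pow(20315, -1))) = Add(Mul(810, Pow(Mul(109, -56), -1)), Mul(-23011, Rational(1, 20315))) = Add(Mul(810, Pow(-6104, -1)), Rational(-23011, 20315)) = Add(Mul(810, Rational(-1, 6104)), Rational(-23011, 20315)) = Add(Rational(-405, 3052), Rational(-23011, 20315)) = Rational(-78457147, 62001380)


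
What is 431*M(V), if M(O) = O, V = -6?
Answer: -2586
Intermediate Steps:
431*M(V) = 431*(-6) = -2586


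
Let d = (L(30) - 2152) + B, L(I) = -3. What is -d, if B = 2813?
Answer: -658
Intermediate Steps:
d = 658 (d = (-3 - 2152) + 2813 = -2155 + 2813 = 658)
-d = -1*658 = -658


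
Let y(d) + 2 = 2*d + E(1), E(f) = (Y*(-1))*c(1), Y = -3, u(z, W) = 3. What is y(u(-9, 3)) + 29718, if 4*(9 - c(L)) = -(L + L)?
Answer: 59501/2 ≈ 29751.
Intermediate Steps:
c(L) = 9 + L/2 (c(L) = 9 - (-1)*(L + L)/4 = 9 - (-1)*2*L/4 = 9 - (-1)*L/2 = 9 + L/2)
E(f) = 57/2 (E(f) = (-3*(-1))*(9 + (½)*1) = 3*(9 + ½) = 3*(19/2) = 57/2)
y(d) = 53/2 + 2*d (y(d) = -2 + (2*d + 57/2) = -2 + (57/2 + 2*d) = 53/2 + 2*d)
y(u(-9, 3)) + 29718 = (53/2 + 2*3) + 29718 = (53/2 + 6) + 29718 = 65/2 + 29718 = 59501/2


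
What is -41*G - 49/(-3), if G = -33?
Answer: 4108/3 ≈ 1369.3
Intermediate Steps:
-41*G - 49/(-3) = -41*(-33) - 49/(-3) = 1353 - 49*(-⅓) = 1353 + 49/3 = 4108/3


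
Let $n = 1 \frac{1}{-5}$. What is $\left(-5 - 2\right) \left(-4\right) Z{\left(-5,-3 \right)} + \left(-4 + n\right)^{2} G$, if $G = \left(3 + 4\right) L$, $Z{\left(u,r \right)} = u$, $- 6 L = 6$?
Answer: $- \frac{6587}{25} \approx -263.48$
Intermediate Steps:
$L = -1$ ($L = \left(- \frac{1}{6}\right) 6 = -1$)
$n = - \frac{1}{5}$ ($n = 1 \left(- \frac{1}{5}\right) = - \frac{1}{5} \approx -0.2$)
$G = -7$ ($G = \left(3 + 4\right) \left(-1\right) = 7 \left(-1\right) = -7$)
$\left(-5 - 2\right) \left(-4\right) Z{\left(-5,-3 \right)} + \left(-4 + n\right)^{2} G = \left(-5 - 2\right) \left(-4\right) \left(-5\right) + \left(-4 - \frac{1}{5}\right)^{2} \left(-7\right) = \left(-7\right) \left(-4\right) \left(-5\right) + \left(- \frac{21}{5}\right)^{2} \left(-7\right) = 28 \left(-5\right) + \frac{441}{25} \left(-7\right) = -140 - \frac{3087}{25} = - \frac{6587}{25}$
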